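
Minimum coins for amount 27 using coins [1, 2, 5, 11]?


dp[0]=0; dp[i]=1+min(dp[i-c] for c in coins)
...dp[22]=2, dp[23]=3, dp[24]=3, dp[25]=4, dp[26]=4, dp[27]=3
Minimum coins for 27 = 3


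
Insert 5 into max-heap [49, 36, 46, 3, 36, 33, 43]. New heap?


Append 5: [49, 36, 46, 3, 36, 33, 43, 5]
Bubble up: swap idx 7(5) with idx 3(3)
Result: [49, 36, 46, 5, 36, 33, 43, 3]


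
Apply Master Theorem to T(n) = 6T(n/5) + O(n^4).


a=6, b=5, c=4. log_5(6)=1.113 < c=4. Case 3: O(n^c) = O(n^4)
Complexity: O(n^4)


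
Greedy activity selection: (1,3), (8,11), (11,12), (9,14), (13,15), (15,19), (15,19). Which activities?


Greedy: pick earliest-ending, then skip overlaps.
Selected (5 activities): [(1, 3), (8, 11), (11, 12), (13, 15), (15, 19)]


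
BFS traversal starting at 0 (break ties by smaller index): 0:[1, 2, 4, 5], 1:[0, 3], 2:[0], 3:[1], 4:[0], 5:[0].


BFS queue: start with [0]
Visit order: [0, 1, 2, 4, 5, 3]


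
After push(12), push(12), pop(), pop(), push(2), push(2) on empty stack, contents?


push(12) -> [12]
push(12) -> [12, 12]
pop() returns 12 -> [12]
pop() returns 12 -> []
push(2) -> [2]
push(2) -> [2, 2]
Final stack (bottom to top): [2, 2]


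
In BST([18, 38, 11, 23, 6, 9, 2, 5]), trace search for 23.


BST root = 18
Search for 23: compare at each node
Path: [18, 38, 23]


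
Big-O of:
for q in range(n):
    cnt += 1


Per nesting level: O(n) = O(n)
Complexity: O(n)


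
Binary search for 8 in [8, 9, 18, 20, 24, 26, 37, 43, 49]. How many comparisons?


Search for 8:
[0,8] mid=4 arr[4]=24
[0,3] mid=1 arr[1]=9
[0,0] mid=0 arr[0]=8
Total: 3 comparisons


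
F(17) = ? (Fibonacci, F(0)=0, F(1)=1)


F(n)=F(n-1)+F(n-2)
...F(15)=610, F(16)=987, F(17)=1597


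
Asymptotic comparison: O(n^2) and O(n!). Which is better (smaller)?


quadratic grows slower than factorial
O(n^2) is asymptotically smaller; O(n!) grows faster


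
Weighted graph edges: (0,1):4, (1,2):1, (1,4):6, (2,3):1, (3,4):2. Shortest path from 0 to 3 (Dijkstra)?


Dijkstra from 0:
Distances: {0: 0, 1: 4, 2: 5, 3: 6, 4: 8}
Shortest distance to 3 = 6, path = [0, 1, 2, 3]


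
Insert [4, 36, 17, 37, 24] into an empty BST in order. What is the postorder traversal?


Root = 4; build tree by BST insertion.
Postorder traversal: [24, 17, 37, 36, 4]


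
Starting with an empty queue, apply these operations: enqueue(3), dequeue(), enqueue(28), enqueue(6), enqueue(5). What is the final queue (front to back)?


enqueue(3) -> [3]
dequeue() returns 3 -> []
enqueue(28) -> [28]
enqueue(6) -> [28, 6]
enqueue(5) -> [28, 6, 5]
Final queue (front to back): [28, 6, 5]


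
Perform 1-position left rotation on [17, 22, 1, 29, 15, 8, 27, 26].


Left rotate by 1: [22, 1, 29, 15, 8, 27, 26, 17]


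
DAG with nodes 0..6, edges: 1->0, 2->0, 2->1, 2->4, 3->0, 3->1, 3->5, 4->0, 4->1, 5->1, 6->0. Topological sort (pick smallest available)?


Kahn's algorithm, process smallest node first
Order: [2, 3, 4, 5, 1, 6, 0]


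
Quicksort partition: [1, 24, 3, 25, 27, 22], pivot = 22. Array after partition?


Elements <= 22 go left of pivot.
Result: [1, 3, 22, 25, 27, 24], pivot at index 2


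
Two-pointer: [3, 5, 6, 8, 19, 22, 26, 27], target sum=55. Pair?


Two pointers: lo=0, hi=7
No pair sums to 55


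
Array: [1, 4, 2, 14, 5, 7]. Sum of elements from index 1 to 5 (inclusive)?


Prefix sums: [0, 1, 5, 7, 21, 26, 33]
Sum[1..5] = prefix[6] - prefix[1] = 33 - 1 = 32


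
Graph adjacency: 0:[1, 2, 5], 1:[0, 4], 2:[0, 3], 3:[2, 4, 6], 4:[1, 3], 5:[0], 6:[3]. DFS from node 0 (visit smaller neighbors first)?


DFS stack-based: start with [0]
Visit order: [0, 1, 4, 3, 2, 6, 5]


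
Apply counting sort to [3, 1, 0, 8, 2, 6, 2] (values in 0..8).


Count array: [1, 1, 2, 1, 0, 0, 1, 0, 1]
Reconstruct: [0, 1, 2, 2, 3, 6, 8]


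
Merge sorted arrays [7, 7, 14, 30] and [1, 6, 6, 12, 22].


Compare heads, take smaller each step.
Merged: [1, 6, 6, 7, 7, 12, 14, 22, 30]


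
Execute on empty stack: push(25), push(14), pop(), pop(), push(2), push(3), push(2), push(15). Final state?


push(25) -> [25]
push(14) -> [25, 14]
pop() returns 14 -> [25]
pop() returns 25 -> []
push(2) -> [2]
push(3) -> [2, 3]
push(2) -> [2, 3, 2]
push(15) -> [2, 3, 2, 15]
Final stack (bottom to top): [2, 3, 2, 15]


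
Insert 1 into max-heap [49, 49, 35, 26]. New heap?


Append 1: [49, 49, 35, 26, 1]
Bubble up: no swaps needed
Result: [49, 49, 35, 26, 1]


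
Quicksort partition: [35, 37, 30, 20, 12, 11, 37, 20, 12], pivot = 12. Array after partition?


Elements <= 12 go left of pivot.
Result: [12, 11, 12, 20, 35, 37, 37, 20, 30], pivot at index 2


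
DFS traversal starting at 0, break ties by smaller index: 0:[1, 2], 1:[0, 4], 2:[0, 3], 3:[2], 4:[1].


DFS stack-based: start with [0]
Visit order: [0, 1, 4, 2, 3]


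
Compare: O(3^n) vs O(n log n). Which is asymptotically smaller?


linearithmic grows slower than exponential (base 3)
O(n log n) is asymptotically smaller; O(3^n) grows faster


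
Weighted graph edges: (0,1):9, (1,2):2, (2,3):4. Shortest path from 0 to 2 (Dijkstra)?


Dijkstra from 0:
Distances: {0: 0, 1: 9, 2: 11, 3: 15}
Shortest distance to 2 = 11, path = [0, 1, 2]


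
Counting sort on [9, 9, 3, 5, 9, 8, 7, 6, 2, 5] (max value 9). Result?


Count array: [0, 0, 1, 1, 0, 2, 1, 1, 1, 3]
Reconstruct: [2, 3, 5, 5, 6, 7, 8, 9, 9, 9]


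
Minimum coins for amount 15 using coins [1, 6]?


dp[0]=0; dp[i]=1+min(dp[i-c] for c in coins)
...dp[10]=5, dp[11]=6, dp[12]=2, dp[13]=3, dp[14]=4, dp[15]=5
Minimum coins for 15 = 5


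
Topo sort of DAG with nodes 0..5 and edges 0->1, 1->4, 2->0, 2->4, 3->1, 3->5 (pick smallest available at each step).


Kahn's algorithm, process smallest node first
Order: [2, 0, 3, 1, 4, 5]


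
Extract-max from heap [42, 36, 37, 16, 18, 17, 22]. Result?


Max = 42
Replace root with last, heapify down
Resulting heap: [37, 36, 22, 16, 18, 17]


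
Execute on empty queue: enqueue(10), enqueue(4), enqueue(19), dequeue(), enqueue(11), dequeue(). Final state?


enqueue(10) -> [10]
enqueue(4) -> [10, 4]
enqueue(19) -> [10, 4, 19]
dequeue() returns 10 -> [4, 19]
enqueue(11) -> [4, 19, 11]
dequeue() returns 4 -> [19, 11]
Final queue (front to back): [19, 11]


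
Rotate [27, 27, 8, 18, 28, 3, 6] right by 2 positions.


Right rotate by 2: [3, 6, 27, 27, 8, 18, 28]


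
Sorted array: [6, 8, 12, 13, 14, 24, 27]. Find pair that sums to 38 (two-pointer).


Two pointers: lo=0, hi=6
Found pair: (14, 24) summing to 38


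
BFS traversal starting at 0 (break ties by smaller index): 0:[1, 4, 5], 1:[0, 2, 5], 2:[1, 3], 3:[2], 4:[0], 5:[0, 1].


BFS queue: start with [0]
Visit order: [0, 1, 4, 5, 2, 3]


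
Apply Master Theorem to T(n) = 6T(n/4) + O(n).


a=6, b=4, c=1. log_4(6)=1.292 > c=1. Case 1: O(n^log_b(a)) = O(n^1.292)
Complexity: O(n^1.292)


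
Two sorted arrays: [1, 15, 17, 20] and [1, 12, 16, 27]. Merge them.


Compare heads, take smaller each step.
Merged: [1, 1, 12, 15, 16, 17, 20, 27]


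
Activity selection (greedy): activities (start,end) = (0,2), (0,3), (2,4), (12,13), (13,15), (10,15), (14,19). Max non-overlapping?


Greedy: pick earliest-ending, then skip overlaps.
Selected (4 activities): [(0, 2), (2, 4), (12, 13), (13, 15)]


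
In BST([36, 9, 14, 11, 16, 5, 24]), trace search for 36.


BST root = 36
Search for 36: compare at each node
Path: [36]


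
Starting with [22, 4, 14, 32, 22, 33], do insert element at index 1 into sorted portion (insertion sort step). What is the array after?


After one pass: [4, 22, 14, 32, 22, 33]


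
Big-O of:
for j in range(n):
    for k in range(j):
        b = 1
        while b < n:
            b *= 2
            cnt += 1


Per nesting level: O(n) * O(n) [triangular over j] * O(log n) = O(n^2 log n)
Complexity: O(n^2 log n)


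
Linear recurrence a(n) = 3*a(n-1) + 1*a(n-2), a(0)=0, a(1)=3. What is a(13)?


Build bottom-up:
...a(11)=424443, a(12)=1401840, a(13)=3*1401840+1*424443=4629963


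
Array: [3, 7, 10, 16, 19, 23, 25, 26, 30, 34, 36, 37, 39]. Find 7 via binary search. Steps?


Search for 7:
[0,12] mid=6 arr[6]=25
[0,5] mid=2 arr[2]=10
[0,1] mid=0 arr[0]=3
[1,1] mid=1 arr[1]=7
Total: 4 comparisons


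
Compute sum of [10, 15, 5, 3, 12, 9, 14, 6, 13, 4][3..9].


Prefix sums: [0, 10, 25, 30, 33, 45, 54, 68, 74, 87, 91]
Sum[3..9] = prefix[10] - prefix[3] = 91 - 30 = 61


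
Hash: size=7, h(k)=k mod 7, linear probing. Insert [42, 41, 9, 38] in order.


Insertions: 42->slot 0; 41->slot 6; 9->slot 2; 38->slot 3
Table: [42, None, 9, 38, None, None, 41]


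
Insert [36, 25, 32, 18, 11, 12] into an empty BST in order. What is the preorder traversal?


Root = 36; build tree by BST insertion.
Preorder traversal: [36, 25, 18, 11, 12, 32]


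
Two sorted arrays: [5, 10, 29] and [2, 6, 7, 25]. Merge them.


Compare heads, take smaller each step.
Merged: [2, 5, 6, 7, 10, 25, 29]


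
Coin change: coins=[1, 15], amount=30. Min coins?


dp[0]=0; dp[i]=1+min(dp[i-c] for c in coins)
...dp[25]=11, dp[26]=12, dp[27]=13, dp[28]=14, dp[29]=15, dp[30]=2
Minimum coins for 30 = 2


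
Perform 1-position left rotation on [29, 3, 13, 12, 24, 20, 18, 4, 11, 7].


Left rotate by 1: [3, 13, 12, 24, 20, 18, 4, 11, 7, 29]


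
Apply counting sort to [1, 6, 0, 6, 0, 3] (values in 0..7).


Count array: [2, 1, 0, 1, 0, 0, 2, 0]
Reconstruct: [0, 0, 1, 3, 6, 6]


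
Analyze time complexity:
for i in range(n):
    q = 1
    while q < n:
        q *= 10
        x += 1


Per nesting level: O(n) * O(log n) = O(n log n)
Complexity: O(n log n)


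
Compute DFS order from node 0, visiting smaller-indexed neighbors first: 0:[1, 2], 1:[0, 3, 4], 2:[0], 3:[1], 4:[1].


DFS stack-based: start with [0]
Visit order: [0, 1, 3, 4, 2]


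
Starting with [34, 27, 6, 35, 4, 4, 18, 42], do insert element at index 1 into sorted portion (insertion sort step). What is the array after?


After one pass: [27, 34, 6, 35, 4, 4, 18, 42]


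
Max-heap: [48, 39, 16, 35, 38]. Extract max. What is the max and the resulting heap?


Max = 48
Replace root with last, heapify down
Resulting heap: [39, 38, 16, 35]


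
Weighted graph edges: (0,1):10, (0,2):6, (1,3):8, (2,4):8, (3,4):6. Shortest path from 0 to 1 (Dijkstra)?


Dijkstra from 0:
Distances: {0: 0, 1: 10, 2: 6, 3: 18, 4: 14}
Shortest distance to 1 = 10, path = [0, 1]


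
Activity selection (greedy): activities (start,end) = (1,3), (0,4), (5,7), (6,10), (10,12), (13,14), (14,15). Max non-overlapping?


Greedy: pick earliest-ending, then skip overlaps.
Selected (5 activities): [(1, 3), (5, 7), (10, 12), (13, 14), (14, 15)]


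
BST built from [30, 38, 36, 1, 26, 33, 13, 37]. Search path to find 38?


BST root = 30
Search for 38: compare at each node
Path: [30, 38]


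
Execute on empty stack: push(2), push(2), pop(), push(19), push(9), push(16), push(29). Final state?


push(2) -> [2]
push(2) -> [2, 2]
pop() returns 2 -> [2]
push(19) -> [2, 19]
push(9) -> [2, 19, 9]
push(16) -> [2, 19, 9, 16]
push(29) -> [2, 19, 9, 16, 29]
Final stack (bottom to top): [2, 19, 9, 16, 29]


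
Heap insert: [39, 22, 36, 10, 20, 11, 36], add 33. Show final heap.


Append 33: [39, 22, 36, 10, 20, 11, 36, 33]
Bubble up: swap idx 7(33) with idx 3(10); swap idx 3(33) with idx 1(22)
Result: [39, 33, 36, 22, 20, 11, 36, 10]


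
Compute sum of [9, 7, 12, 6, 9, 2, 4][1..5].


Prefix sums: [0, 9, 16, 28, 34, 43, 45, 49]
Sum[1..5] = prefix[6] - prefix[1] = 45 - 9 = 36


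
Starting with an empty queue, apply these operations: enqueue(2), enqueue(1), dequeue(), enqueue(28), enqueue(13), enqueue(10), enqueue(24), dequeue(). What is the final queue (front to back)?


enqueue(2) -> [2]
enqueue(1) -> [2, 1]
dequeue() returns 2 -> [1]
enqueue(28) -> [1, 28]
enqueue(13) -> [1, 28, 13]
enqueue(10) -> [1, 28, 13, 10]
enqueue(24) -> [1, 28, 13, 10, 24]
dequeue() returns 1 -> [28, 13, 10, 24]
Final queue (front to back): [28, 13, 10, 24]


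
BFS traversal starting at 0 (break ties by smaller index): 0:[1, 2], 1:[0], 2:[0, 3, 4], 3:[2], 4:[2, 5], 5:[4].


BFS queue: start with [0]
Visit order: [0, 1, 2, 3, 4, 5]


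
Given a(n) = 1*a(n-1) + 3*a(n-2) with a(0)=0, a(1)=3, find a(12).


Build bottom-up:
...a(10)=3477, a(11)=8049, a(12)=1*8049+3*3477=18480


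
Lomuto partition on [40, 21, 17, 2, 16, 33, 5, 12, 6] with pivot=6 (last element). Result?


Elements <= 6 go left of pivot.
Result: [2, 5, 6, 40, 16, 33, 21, 12, 17], pivot at index 2


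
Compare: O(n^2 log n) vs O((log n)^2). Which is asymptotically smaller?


polylogarithmic grows slower than n^2 log n
O((log n)^2) is asymptotically smaller; O(n^2 log n) grows faster


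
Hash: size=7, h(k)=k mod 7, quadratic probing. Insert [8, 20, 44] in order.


Insertions: 8->slot 1; 20->slot 6; 44->slot 2
Table: [None, 8, 44, None, None, None, 20]


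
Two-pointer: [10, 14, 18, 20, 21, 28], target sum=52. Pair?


Two pointers: lo=0, hi=5
No pair sums to 52


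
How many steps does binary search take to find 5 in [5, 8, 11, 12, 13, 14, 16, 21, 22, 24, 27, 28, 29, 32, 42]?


Search for 5:
[0,14] mid=7 arr[7]=21
[0,6] mid=3 arr[3]=12
[0,2] mid=1 arr[1]=8
[0,0] mid=0 arr[0]=5
Total: 4 comparisons


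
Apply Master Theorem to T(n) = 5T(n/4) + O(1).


a=5, b=4, c=0. log_4(5)=1.161 > c=0. Case 1: O(n^log_b(a)) = O(n^1.161)
Complexity: O(n^1.161)


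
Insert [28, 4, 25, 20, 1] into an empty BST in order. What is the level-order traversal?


Root = 28; build tree by BST insertion.
Level-Order traversal: [28, 4, 1, 25, 20]


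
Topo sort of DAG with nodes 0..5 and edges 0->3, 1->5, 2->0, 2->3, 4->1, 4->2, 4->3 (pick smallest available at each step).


Kahn's algorithm, process smallest node first
Order: [4, 1, 2, 0, 3, 5]


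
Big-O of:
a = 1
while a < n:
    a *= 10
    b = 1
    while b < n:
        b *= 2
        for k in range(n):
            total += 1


Per nesting level: O(log n) * O(log n) * O(n) = O(n (log n)^2)
Complexity: O(n (log n)^2)


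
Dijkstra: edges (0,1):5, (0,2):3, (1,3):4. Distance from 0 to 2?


Dijkstra from 0:
Distances: {0: 0, 1: 5, 2: 3, 3: 9}
Shortest distance to 2 = 3, path = [0, 2]


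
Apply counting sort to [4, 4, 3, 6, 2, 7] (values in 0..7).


Count array: [0, 0, 1, 1, 2, 0, 1, 1]
Reconstruct: [2, 3, 4, 4, 6, 7]


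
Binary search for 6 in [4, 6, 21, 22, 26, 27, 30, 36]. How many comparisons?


Search for 6:
[0,7] mid=3 arr[3]=22
[0,2] mid=1 arr[1]=6
Total: 2 comparisons


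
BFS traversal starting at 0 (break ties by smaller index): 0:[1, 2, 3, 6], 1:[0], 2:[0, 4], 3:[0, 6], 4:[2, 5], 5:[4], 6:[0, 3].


BFS queue: start with [0]
Visit order: [0, 1, 2, 3, 6, 4, 5]


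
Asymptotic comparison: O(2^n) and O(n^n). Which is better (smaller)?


exponential grows slower than n^n
O(2^n) is asymptotically smaller; O(n^n) grows faster


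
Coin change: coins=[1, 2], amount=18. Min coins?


dp[0]=0; dp[i]=1+min(dp[i-c] for c in coins)
...dp[13]=7, dp[14]=7, dp[15]=8, dp[16]=8, dp[17]=9, dp[18]=9
Minimum coins for 18 = 9


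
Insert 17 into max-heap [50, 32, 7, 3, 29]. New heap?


Append 17: [50, 32, 7, 3, 29, 17]
Bubble up: swap idx 5(17) with idx 2(7)
Result: [50, 32, 17, 3, 29, 7]


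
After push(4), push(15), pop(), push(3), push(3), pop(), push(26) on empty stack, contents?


push(4) -> [4]
push(15) -> [4, 15]
pop() returns 15 -> [4]
push(3) -> [4, 3]
push(3) -> [4, 3, 3]
pop() returns 3 -> [4, 3]
push(26) -> [4, 3, 26]
Final stack (bottom to top): [4, 3, 26]


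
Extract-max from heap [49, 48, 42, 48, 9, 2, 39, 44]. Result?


Max = 49
Replace root with last, heapify down
Resulting heap: [48, 48, 42, 44, 9, 2, 39]


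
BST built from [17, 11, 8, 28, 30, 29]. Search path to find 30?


BST root = 17
Search for 30: compare at each node
Path: [17, 28, 30]


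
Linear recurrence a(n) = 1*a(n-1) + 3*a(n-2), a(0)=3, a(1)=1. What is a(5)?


Build bottom-up:
...a(3)=13, a(4)=43, a(5)=1*43+3*13=82


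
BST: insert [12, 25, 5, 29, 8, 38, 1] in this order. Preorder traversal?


Root = 12; build tree by BST insertion.
Preorder traversal: [12, 5, 1, 8, 25, 29, 38]


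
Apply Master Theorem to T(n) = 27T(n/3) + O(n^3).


a=27, b=3, c=3. log_3(27)=3 = c=3. Case 2: O(n^c log n) = O(n^3 log n)
Complexity: O(n^3 log n)


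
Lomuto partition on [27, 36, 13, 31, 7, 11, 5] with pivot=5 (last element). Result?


Elements <= 5 go left of pivot.
Result: [5, 36, 13, 31, 7, 11, 27], pivot at index 0


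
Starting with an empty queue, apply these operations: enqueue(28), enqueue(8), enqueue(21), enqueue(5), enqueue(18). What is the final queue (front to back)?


enqueue(28) -> [28]
enqueue(8) -> [28, 8]
enqueue(21) -> [28, 8, 21]
enqueue(5) -> [28, 8, 21, 5]
enqueue(18) -> [28, 8, 21, 5, 18]
Final queue (front to back): [28, 8, 21, 5, 18]


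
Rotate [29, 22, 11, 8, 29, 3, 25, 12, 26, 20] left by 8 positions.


Left rotate by 8: [26, 20, 29, 22, 11, 8, 29, 3, 25, 12]


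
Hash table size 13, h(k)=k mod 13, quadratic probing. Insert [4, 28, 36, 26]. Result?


Insertions: 4->slot 4; 28->slot 2; 36->slot 10; 26->slot 0
Table: [26, None, 28, None, 4, None, None, None, None, None, 36, None, None]


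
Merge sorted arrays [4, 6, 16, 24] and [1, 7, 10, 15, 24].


Compare heads, take smaller each step.
Merged: [1, 4, 6, 7, 10, 15, 16, 24, 24]


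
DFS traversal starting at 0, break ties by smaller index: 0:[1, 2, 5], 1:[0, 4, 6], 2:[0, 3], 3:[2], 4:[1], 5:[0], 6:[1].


DFS stack-based: start with [0]
Visit order: [0, 1, 4, 6, 2, 3, 5]


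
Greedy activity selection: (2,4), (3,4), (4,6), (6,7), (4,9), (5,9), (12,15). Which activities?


Greedy: pick earliest-ending, then skip overlaps.
Selected (4 activities): [(2, 4), (4, 6), (6, 7), (12, 15)]


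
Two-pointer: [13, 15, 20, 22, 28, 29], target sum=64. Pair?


Two pointers: lo=0, hi=5
No pair sums to 64


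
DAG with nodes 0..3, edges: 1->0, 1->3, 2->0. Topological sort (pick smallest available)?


Kahn's algorithm, process smallest node first
Order: [1, 2, 0, 3]


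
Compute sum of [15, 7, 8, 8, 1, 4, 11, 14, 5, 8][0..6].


Prefix sums: [0, 15, 22, 30, 38, 39, 43, 54, 68, 73, 81]
Sum[0..6] = prefix[7] - prefix[0] = 54 - 0 = 54


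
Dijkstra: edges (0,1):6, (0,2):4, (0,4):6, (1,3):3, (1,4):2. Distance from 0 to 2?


Dijkstra from 0:
Distances: {0: 0, 1: 6, 2: 4, 3: 9, 4: 6}
Shortest distance to 2 = 4, path = [0, 2]


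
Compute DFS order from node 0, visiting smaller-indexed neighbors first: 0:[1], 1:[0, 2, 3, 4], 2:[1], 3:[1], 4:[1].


DFS stack-based: start with [0]
Visit order: [0, 1, 2, 3, 4]


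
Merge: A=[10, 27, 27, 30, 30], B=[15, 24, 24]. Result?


Compare heads, take smaller each step.
Merged: [10, 15, 24, 24, 27, 27, 30, 30]


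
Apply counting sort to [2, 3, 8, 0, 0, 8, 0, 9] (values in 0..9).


Count array: [3, 0, 1, 1, 0, 0, 0, 0, 2, 1]
Reconstruct: [0, 0, 0, 2, 3, 8, 8, 9]


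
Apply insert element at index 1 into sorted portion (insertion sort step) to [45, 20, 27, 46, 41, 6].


After one pass: [20, 45, 27, 46, 41, 6]


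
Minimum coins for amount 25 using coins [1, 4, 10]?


dp[0]=0; dp[i]=1+min(dp[i-c] for c in coins)
...dp[20]=2, dp[21]=3, dp[22]=4, dp[23]=5, dp[24]=3, dp[25]=4
Minimum coins for 25 = 4


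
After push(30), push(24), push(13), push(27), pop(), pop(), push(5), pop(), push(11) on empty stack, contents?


push(30) -> [30]
push(24) -> [30, 24]
push(13) -> [30, 24, 13]
push(27) -> [30, 24, 13, 27]
pop() returns 27 -> [30, 24, 13]
pop() returns 13 -> [30, 24]
push(5) -> [30, 24, 5]
pop() returns 5 -> [30, 24]
push(11) -> [30, 24, 11]
Final stack (bottom to top): [30, 24, 11]


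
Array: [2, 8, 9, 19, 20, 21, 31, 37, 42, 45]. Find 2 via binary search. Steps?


Search for 2:
[0,9] mid=4 arr[4]=20
[0,3] mid=1 arr[1]=8
[0,0] mid=0 arr[0]=2
Total: 3 comparisons


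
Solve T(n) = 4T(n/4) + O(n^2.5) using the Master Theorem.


a=4, b=4, c=2.5. log_4(4)=1 < c=2.5. Case 3: O(n^c) = O(n^2.500)
Complexity: O(n^2.500)


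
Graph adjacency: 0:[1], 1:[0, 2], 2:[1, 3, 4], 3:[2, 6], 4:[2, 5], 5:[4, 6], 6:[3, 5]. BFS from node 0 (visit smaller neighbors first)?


BFS queue: start with [0]
Visit order: [0, 1, 2, 3, 4, 6, 5]


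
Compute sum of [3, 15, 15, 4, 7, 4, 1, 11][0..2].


Prefix sums: [0, 3, 18, 33, 37, 44, 48, 49, 60]
Sum[0..2] = prefix[3] - prefix[0] = 33 - 0 = 33


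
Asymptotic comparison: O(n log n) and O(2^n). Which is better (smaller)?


linearithmic grows slower than exponential
O(n log n) is asymptotically smaller; O(2^n) grows faster


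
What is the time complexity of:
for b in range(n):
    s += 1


Per nesting level: O(n) = O(n)
Complexity: O(n)


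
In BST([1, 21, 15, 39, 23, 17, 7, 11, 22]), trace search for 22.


BST root = 1
Search for 22: compare at each node
Path: [1, 21, 39, 23, 22]


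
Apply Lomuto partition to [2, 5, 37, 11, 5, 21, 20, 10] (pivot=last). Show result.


Elements <= 10 go left of pivot.
Result: [2, 5, 5, 10, 37, 21, 20, 11], pivot at index 3


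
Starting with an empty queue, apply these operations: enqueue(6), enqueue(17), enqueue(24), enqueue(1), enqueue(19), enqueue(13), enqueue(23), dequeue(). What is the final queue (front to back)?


enqueue(6) -> [6]
enqueue(17) -> [6, 17]
enqueue(24) -> [6, 17, 24]
enqueue(1) -> [6, 17, 24, 1]
enqueue(19) -> [6, 17, 24, 1, 19]
enqueue(13) -> [6, 17, 24, 1, 19, 13]
enqueue(23) -> [6, 17, 24, 1, 19, 13, 23]
dequeue() returns 6 -> [17, 24, 1, 19, 13, 23]
Final queue (front to back): [17, 24, 1, 19, 13, 23]


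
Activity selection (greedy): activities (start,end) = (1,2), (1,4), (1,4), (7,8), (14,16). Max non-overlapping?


Greedy: pick earliest-ending, then skip overlaps.
Selected (3 activities): [(1, 2), (7, 8), (14, 16)]


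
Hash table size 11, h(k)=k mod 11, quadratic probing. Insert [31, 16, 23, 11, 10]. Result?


Insertions: 31->slot 9; 16->slot 5; 23->slot 1; 11->slot 0; 10->slot 10
Table: [11, 23, None, None, None, 16, None, None, None, 31, 10]


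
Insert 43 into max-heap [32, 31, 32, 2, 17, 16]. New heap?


Append 43: [32, 31, 32, 2, 17, 16, 43]
Bubble up: swap idx 6(43) with idx 2(32); swap idx 2(43) with idx 0(32)
Result: [43, 31, 32, 2, 17, 16, 32]


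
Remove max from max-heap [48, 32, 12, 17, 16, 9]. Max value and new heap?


Max = 48
Replace root with last, heapify down
Resulting heap: [32, 17, 12, 9, 16]


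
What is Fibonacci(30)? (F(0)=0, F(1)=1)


F(n)=F(n-1)+F(n-2)
...F(28)=317811, F(29)=514229, F(30)=832040


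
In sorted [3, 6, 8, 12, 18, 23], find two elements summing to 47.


Two pointers: lo=0, hi=5
No pair sums to 47


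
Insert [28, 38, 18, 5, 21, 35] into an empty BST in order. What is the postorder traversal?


Root = 28; build tree by BST insertion.
Postorder traversal: [5, 21, 18, 35, 38, 28]


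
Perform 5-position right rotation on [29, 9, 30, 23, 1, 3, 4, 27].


Right rotate by 5: [23, 1, 3, 4, 27, 29, 9, 30]


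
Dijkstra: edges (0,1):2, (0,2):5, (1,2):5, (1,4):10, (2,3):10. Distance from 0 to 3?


Dijkstra from 0:
Distances: {0: 0, 1: 2, 2: 5, 3: 15, 4: 12}
Shortest distance to 3 = 15, path = [0, 2, 3]


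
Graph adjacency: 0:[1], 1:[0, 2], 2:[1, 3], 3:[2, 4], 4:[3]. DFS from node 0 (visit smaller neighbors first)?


DFS stack-based: start with [0]
Visit order: [0, 1, 2, 3, 4]


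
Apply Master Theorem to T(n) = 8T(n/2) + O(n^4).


a=8, b=2, c=4. log_2(8)=3 < c=4. Case 3: O(n^c) = O(n^4)
Complexity: O(n^4)


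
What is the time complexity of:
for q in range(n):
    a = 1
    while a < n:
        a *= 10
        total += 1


Per nesting level: O(n) * O(log n) = O(n log n)
Complexity: O(n log n)


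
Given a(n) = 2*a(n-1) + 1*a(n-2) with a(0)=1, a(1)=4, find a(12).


Build bottom-up:
...a(10)=10497, a(11)=25342, a(12)=2*25342+1*10497=61181


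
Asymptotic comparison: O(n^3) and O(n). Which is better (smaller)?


linear grows slower than cubic
O(n) is asymptotically smaller; O(n^3) grows faster


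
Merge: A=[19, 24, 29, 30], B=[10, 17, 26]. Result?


Compare heads, take smaller each step.
Merged: [10, 17, 19, 24, 26, 29, 30]


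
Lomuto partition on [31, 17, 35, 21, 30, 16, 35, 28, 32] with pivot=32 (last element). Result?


Elements <= 32 go left of pivot.
Result: [31, 17, 21, 30, 16, 28, 32, 35, 35], pivot at index 6


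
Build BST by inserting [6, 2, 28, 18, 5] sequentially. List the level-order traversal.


Root = 6; build tree by BST insertion.
Level-Order traversal: [6, 2, 28, 5, 18]


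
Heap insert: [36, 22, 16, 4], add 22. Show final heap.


Append 22: [36, 22, 16, 4, 22]
Bubble up: no swaps needed
Result: [36, 22, 16, 4, 22]


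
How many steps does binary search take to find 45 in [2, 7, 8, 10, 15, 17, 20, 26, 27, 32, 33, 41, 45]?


Search for 45:
[0,12] mid=6 arr[6]=20
[7,12] mid=9 arr[9]=32
[10,12] mid=11 arr[11]=41
[12,12] mid=12 arr[12]=45
Total: 4 comparisons


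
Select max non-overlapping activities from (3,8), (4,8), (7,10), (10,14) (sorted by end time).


Greedy: pick earliest-ending, then skip overlaps.
Selected (2 activities): [(3, 8), (10, 14)]


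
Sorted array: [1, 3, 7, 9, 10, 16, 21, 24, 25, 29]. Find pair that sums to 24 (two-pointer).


Two pointers: lo=0, hi=9
Found pair: (3, 21) summing to 24


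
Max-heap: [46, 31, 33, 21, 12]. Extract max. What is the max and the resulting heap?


Max = 46
Replace root with last, heapify down
Resulting heap: [33, 31, 12, 21]


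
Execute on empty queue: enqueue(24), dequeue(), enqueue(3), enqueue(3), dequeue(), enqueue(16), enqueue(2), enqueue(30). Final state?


enqueue(24) -> [24]
dequeue() returns 24 -> []
enqueue(3) -> [3]
enqueue(3) -> [3, 3]
dequeue() returns 3 -> [3]
enqueue(16) -> [3, 16]
enqueue(2) -> [3, 16, 2]
enqueue(30) -> [3, 16, 2, 30]
Final queue (front to back): [3, 16, 2, 30]


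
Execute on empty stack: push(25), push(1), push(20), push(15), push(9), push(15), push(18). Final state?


push(25) -> [25]
push(1) -> [25, 1]
push(20) -> [25, 1, 20]
push(15) -> [25, 1, 20, 15]
push(9) -> [25, 1, 20, 15, 9]
push(15) -> [25, 1, 20, 15, 9, 15]
push(18) -> [25, 1, 20, 15, 9, 15, 18]
Final stack (bottom to top): [25, 1, 20, 15, 9, 15, 18]


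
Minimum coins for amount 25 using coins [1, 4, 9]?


dp[0]=0; dp[i]=1+min(dp[i-c] for c in coins)
...dp[20]=4, dp[21]=4, dp[22]=3, dp[23]=4, dp[24]=5, dp[25]=5
Minimum coins for 25 = 5


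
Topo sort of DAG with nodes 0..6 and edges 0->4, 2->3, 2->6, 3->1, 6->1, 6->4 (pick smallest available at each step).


Kahn's algorithm, process smallest node first
Order: [0, 2, 3, 5, 6, 1, 4]


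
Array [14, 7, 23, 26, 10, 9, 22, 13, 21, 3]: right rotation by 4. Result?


Right rotate by 4: [22, 13, 21, 3, 14, 7, 23, 26, 10, 9]


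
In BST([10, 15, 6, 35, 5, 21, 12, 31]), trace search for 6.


BST root = 10
Search for 6: compare at each node
Path: [10, 6]


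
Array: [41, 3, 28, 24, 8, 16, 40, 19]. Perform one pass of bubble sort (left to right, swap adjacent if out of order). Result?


After one pass: [3, 28, 24, 8, 16, 40, 19, 41]


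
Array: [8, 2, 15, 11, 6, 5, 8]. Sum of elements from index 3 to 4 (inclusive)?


Prefix sums: [0, 8, 10, 25, 36, 42, 47, 55]
Sum[3..4] = prefix[5] - prefix[3] = 42 - 25 = 17


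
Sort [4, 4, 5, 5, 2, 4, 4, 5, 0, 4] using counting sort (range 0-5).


Count array: [1, 0, 1, 0, 5, 3]
Reconstruct: [0, 2, 4, 4, 4, 4, 4, 5, 5, 5]


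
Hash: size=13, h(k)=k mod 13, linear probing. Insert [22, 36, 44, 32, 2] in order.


Insertions: 22->slot 9; 36->slot 10; 44->slot 5; 32->slot 6; 2->slot 2
Table: [None, None, 2, None, None, 44, 32, None, None, 22, 36, None, None]


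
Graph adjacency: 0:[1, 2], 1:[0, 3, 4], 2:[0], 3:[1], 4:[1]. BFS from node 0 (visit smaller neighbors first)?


BFS queue: start with [0]
Visit order: [0, 1, 2, 3, 4]


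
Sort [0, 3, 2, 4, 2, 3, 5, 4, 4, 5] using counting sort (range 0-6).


Count array: [1, 0, 2, 2, 3, 2, 0]
Reconstruct: [0, 2, 2, 3, 3, 4, 4, 4, 5, 5]


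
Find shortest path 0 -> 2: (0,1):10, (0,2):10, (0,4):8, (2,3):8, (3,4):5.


Dijkstra from 0:
Distances: {0: 0, 1: 10, 2: 10, 3: 13, 4: 8}
Shortest distance to 2 = 10, path = [0, 2]


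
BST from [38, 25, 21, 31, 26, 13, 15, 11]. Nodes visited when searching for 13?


BST root = 38
Search for 13: compare at each node
Path: [38, 25, 21, 13]


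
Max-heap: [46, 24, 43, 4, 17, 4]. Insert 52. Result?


Append 52: [46, 24, 43, 4, 17, 4, 52]
Bubble up: swap idx 6(52) with idx 2(43); swap idx 2(52) with idx 0(46)
Result: [52, 24, 46, 4, 17, 4, 43]


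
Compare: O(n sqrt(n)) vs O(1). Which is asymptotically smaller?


constant grows slower than n^1.5
O(1) is asymptotically smaller; O(n sqrt(n)) grows faster


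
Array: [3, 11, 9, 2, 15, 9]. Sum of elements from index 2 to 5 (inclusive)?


Prefix sums: [0, 3, 14, 23, 25, 40, 49]
Sum[2..5] = prefix[6] - prefix[2] = 49 - 14 = 35


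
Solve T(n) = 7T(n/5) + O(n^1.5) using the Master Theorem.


a=7, b=5, c=1.5. log_5(7)=1.209 < c=1.5. Case 3: O(n^c) = O(n^1.500)
Complexity: O(n^1.500)


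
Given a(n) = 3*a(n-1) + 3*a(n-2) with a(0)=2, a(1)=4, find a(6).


Build bottom-up:
...a(4)=252, a(5)=954, a(6)=3*954+3*252=3618


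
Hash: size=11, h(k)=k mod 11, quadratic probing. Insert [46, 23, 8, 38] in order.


Insertions: 46->slot 2; 23->slot 1; 8->slot 8; 38->slot 5
Table: [None, 23, 46, None, None, 38, None, None, 8, None, None]


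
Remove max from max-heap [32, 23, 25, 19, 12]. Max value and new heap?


Max = 32
Replace root with last, heapify down
Resulting heap: [25, 23, 12, 19]


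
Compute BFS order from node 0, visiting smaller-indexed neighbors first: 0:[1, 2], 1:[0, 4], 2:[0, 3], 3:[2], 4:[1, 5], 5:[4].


BFS queue: start with [0]
Visit order: [0, 1, 2, 4, 3, 5]


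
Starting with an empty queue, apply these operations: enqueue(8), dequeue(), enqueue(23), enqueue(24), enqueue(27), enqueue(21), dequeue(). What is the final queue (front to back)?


enqueue(8) -> [8]
dequeue() returns 8 -> []
enqueue(23) -> [23]
enqueue(24) -> [23, 24]
enqueue(27) -> [23, 24, 27]
enqueue(21) -> [23, 24, 27, 21]
dequeue() returns 23 -> [24, 27, 21]
Final queue (front to back): [24, 27, 21]


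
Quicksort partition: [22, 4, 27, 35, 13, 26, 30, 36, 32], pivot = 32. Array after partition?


Elements <= 32 go left of pivot.
Result: [22, 4, 27, 13, 26, 30, 32, 36, 35], pivot at index 6


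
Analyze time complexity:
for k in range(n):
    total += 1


Per nesting level: O(n) = O(n)
Complexity: O(n)


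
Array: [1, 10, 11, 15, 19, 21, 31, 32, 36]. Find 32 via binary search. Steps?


Search for 32:
[0,8] mid=4 arr[4]=19
[5,8] mid=6 arr[6]=31
[7,8] mid=7 arr[7]=32
Total: 3 comparisons


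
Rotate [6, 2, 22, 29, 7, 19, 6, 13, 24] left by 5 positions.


Left rotate by 5: [19, 6, 13, 24, 6, 2, 22, 29, 7]


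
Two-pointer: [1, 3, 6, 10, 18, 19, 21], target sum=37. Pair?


Two pointers: lo=0, hi=6
Found pair: (18, 19) summing to 37


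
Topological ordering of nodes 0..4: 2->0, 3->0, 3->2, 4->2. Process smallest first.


Kahn's algorithm, process smallest node first
Order: [1, 3, 4, 2, 0]


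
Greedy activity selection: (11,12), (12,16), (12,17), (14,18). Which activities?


Greedy: pick earliest-ending, then skip overlaps.
Selected (2 activities): [(11, 12), (12, 16)]


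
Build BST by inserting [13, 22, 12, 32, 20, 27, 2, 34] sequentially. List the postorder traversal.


Root = 13; build tree by BST insertion.
Postorder traversal: [2, 12, 20, 27, 34, 32, 22, 13]


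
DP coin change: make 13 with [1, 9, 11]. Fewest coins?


dp[0]=0; dp[i]=1+min(dp[i-c] for c in coins)
...dp[8]=8, dp[9]=1, dp[10]=2, dp[11]=1, dp[12]=2, dp[13]=3
Minimum coins for 13 = 3


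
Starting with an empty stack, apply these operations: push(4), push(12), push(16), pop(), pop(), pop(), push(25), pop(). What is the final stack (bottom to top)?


push(4) -> [4]
push(12) -> [4, 12]
push(16) -> [4, 12, 16]
pop() returns 16 -> [4, 12]
pop() returns 12 -> [4]
pop() returns 4 -> []
push(25) -> [25]
pop() returns 25 -> []
Final stack (bottom to top): []


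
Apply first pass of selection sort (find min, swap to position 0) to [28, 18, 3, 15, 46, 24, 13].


After one pass: [3, 18, 28, 15, 46, 24, 13]


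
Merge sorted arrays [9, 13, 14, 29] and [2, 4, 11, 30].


Compare heads, take smaller each step.
Merged: [2, 4, 9, 11, 13, 14, 29, 30]


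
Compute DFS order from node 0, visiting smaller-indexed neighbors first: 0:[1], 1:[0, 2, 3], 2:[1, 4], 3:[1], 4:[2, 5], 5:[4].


DFS stack-based: start with [0]
Visit order: [0, 1, 2, 4, 5, 3]


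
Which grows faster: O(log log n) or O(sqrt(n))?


double-logarithmic grows slower than sublinear
O(log log n) is asymptotically smaller; O(sqrt(n)) grows faster


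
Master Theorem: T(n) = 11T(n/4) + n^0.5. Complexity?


a=11, b=4, c=0.5. log_4(11)=1.730 > c=0.5. Case 1: O(n^log_b(a)) = O(n^1.730)
Complexity: O(n^1.730)


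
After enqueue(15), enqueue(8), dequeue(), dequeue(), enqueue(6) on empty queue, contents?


enqueue(15) -> [15]
enqueue(8) -> [15, 8]
dequeue() returns 15 -> [8]
dequeue() returns 8 -> []
enqueue(6) -> [6]
Final queue (front to back): [6]


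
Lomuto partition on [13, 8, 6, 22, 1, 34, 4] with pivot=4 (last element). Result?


Elements <= 4 go left of pivot.
Result: [1, 4, 6, 22, 13, 34, 8], pivot at index 1


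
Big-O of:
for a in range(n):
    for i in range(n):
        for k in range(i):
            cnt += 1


Per nesting level: O(n) * O(n) * O(n) [triangular over i] = O(n^3)
Complexity: O(n^3)


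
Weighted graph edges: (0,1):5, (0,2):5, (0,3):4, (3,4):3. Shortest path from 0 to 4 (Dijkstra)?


Dijkstra from 0:
Distances: {0: 0, 1: 5, 2: 5, 3: 4, 4: 7}
Shortest distance to 4 = 7, path = [0, 3, 4]


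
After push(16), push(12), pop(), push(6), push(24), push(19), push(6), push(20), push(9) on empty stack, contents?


push(16) -> [16]
push(12) -> [16, 12]
pop() returns 12 -> [16]
push(6) -> [16, 6]
push(24) -> [16, 6, 24]
push(19) -> [16, 6, 24, 19]
push(6) -> [16, 6, 24, 19, 6]
push(20) -> [16, 6, 24, 19, 6, 20]
push(9) -> [16, 6, 24, 19, 6, 20, 9]
Final stack (bottom to top): [16, 6, 24, 19, 6, 20, 9]


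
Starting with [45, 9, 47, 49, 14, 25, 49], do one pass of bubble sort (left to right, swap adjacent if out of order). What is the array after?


After one pass: [9, 45, 47, 14, 25, 49, 49]


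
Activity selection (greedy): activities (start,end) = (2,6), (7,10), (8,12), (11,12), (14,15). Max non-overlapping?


Greedy: pick earliest-ending, then skip overlaps.
Selected (4 activities): [(2, 6), (7, 10), (11, 12), (14, 15)]


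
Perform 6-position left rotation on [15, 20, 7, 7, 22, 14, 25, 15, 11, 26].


Left rotate by 6: [25, 15, 11, 26, 15, 20, 7, 7, 22, 14]


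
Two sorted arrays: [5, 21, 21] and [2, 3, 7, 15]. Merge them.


Compare heads, take smaller each step.
Merged: [2, 3, 5, 7, 15, 21, 21]


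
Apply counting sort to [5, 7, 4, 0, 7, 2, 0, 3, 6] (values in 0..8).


Count array: [2, 0, 1, 1, 1, 1, 1, 2, 0]
Reconstruct: [0, 0, 2, 3, 4, 5, 6, 7, 7]


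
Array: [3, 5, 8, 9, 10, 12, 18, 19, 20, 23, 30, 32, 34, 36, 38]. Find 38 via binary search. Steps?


Search for 38:
[0,14] mid=7 arr[7]=19
[8,14] mid=11 arr[11]=32
[12,14] mid=13 arr[13]=36
[14,14] mid=14 arr[14]=38
Total: 4 comparisons


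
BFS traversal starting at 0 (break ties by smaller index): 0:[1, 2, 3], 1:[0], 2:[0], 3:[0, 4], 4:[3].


BFS queue: start with [0]
Visit order: [0, 1, 2, 3, 4]


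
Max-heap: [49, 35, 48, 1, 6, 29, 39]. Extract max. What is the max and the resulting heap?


Max = 49
Replace root with last, heapify down
Resulting heap: [48, 35, 39, 1, 6, 29]


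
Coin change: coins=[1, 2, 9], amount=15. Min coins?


dp[0]=0; dp[i]=1+min(dp[i-c] for c in coins)
...dp[10]=2, dp[11]=2, dp[12]=3, dp[13]=3, dp[14]=4, dp[15]=4
Minimum coins for 15 = 4


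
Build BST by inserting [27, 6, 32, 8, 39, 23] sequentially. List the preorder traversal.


Root = 27; build tree by BST insertion.
Preorder traversal: [27, 6, 8, 23, 32, 39]


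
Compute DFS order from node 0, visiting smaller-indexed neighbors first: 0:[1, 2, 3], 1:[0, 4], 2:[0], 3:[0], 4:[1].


DFS stack-based: start with [0]
Visit order: [0, 1, 4, 2, 3]


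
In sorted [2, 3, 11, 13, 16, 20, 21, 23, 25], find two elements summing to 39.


Two pointers: lo=0, hi=8
Found pair: (16, 23) summing to 39


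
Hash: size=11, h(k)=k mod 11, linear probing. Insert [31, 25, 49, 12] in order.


Insertions: 31->slot 9; 25->slot 3; 49->slot 5; 12->slot 1
Table: [None, 12, None, 25, None, 49, None, None, None, 31, None]


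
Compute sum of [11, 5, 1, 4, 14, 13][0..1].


Prefix sums: [0, 11, 16, 17, 21, 35, 48]
Sum[0..1] = prefix[2] - prefix[0] = 16 - 0 = 16


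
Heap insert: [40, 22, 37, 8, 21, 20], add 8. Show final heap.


Append 8: [40, 22, 37, 8, 21, 20, 8]
Bubble up: no swaps needed
Result: [40, 22, 37, 8, 21, 20, 8]


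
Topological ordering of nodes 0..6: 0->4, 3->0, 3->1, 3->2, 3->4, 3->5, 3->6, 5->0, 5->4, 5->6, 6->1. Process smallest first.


Kahn's algorithm, process smallest node first
Order: [3, 2, 5, 0, 4, 6, 1]


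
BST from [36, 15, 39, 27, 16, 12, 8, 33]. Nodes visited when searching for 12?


BST root = 36
Search for 12: compare at each node
Path: [36, 15, 12]


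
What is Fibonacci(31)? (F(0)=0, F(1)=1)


F(n)=F(n-1)+F(n-2)
...F(29)=514229, F(30)=832040, F(31)=1346269


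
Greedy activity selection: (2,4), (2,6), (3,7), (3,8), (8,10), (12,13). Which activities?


Greedy: pick earliest-ending, then skip overlaps.
Selected (3 activities): [(2, 4), (8, 10), (12, 13)]


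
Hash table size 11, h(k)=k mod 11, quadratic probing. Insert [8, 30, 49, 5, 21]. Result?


Insertions: 8->slot 8; 30->slot 9; 49->slot 5; 5->slot 6; 21->slot 10
Table: [None, None, None, None, None, 49, 5, None, 8, 30, 21]


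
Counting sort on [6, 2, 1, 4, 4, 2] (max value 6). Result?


Count array: [0, 1, 2, 0, 2, 0, 1]
Reconstruct: [1, 2, 2, 4, 4, 6]


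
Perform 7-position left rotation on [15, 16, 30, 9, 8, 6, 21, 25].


Left rotate by 7: [25, 15, 16, 30, 9, 8, 6, 21]


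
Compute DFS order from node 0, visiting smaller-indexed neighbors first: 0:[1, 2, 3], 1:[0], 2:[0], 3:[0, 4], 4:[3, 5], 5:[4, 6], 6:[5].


DFS stack-based: start with [0]
Visit order: [0, 1, 2, 3, 4, 5, 6]


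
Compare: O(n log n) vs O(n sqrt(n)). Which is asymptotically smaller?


linearithmic grows slower than n^1.5
O(n log n) is asymptotically smaller; O(n sqrt(n)) grows faster


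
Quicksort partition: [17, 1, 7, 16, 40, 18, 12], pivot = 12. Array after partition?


Elements <= 12 go left of pivot.
Result: [1, 7, 12, 16, 40, 18, 17], pivot at index 2


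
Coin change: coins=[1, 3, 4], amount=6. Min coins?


dp[0]=0; dp[i]=1+min(dp[i-c] for c in coins)
...dp[1]=1, dp[2]=2, dp[3]=1, dp[4]=1, dp[5]=2, dp[6]=2
Minimum coins for 6 = 2


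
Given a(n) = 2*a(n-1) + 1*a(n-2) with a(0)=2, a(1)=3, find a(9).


Build bottom-up:
...a(7)=647, a(8)=1562, a(9)=2*1562+1*647=3771


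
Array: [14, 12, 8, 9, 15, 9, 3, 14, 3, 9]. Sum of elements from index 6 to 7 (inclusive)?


Prefix sums: [0, 14, 26, 34, 43, 58, 67, 70, 84, 87, 96]
Sum[6..7] = prefix[8] - prefix[6] = 84 - 67 = 17


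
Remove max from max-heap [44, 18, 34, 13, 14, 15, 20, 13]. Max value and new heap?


Max = 44
Replace root with last, heapify down
Resulting heap: [34, 18, 20, 13, 14, 15, 13]
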